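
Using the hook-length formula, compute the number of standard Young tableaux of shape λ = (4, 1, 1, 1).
# SYT of shape (4, 1, 1, 1) = 20

Hook-length formula: f^λ = n! / Π hook(c), product over all cells c of the Young diagram. For λ = (4, 1, 1, 1), n = 7 boxes. Hook lengths by row (left-to-right, top-to-bottom): [7, 3, 2, 1]; [3]; [2]; [1]. Product of hooks = 252. So f^λ = 7! / 252 = 5040 / 252 = 20.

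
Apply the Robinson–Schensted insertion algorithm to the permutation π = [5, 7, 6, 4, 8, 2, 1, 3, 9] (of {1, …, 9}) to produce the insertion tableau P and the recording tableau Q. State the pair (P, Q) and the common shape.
P = [1, 3, 8, 9] / [2, 6] / [4] / [5] / [7];  Q = [1, 2, 5, 9] / [3, 8] / [4] / [6] / [7];  common shape = (4, 2, 1, 1, 1)

Row-insert the values π_1, π_2, … into P one at a time, bumping the leftmost entry strictly greater than the inserted value down to the next row. The recording tableau Q records, in position (i, j), the step at which that cell was added to P.
  Insert 5 (step 1): P = [5];  Q = [1]
  Insert 7 (step 2): P = [5, 7];  Q = [1, 2]
  Insert 6 (step 3): P = [5, 6] / [7];  Q = [1, 2] / [3]
  Insert 4 (step 4): P = [4, 6] / [5] / [7];  Q = [1, 2] / [3] / [4]
  Insert 8 (step 5): P = [4, 6, 8] / [5] / [7];  Q = [1, 2, 5] / [3] / [4]
  Insert 2 (step 6): P = [2, 6, 8] / [4] / [5] / [7];  Q = [1, 2, 5] / [3] / [4] / [6]
  Insert 1 (step 7): P = [1, 6, 8] / [2] / [4] / [5] / [7];  Q = [1, 2, 5] / [3] / [4] / [6] / [7]
  Insert 3 (step 8): P = [1, 3, 8] / [2, 6] / [4] / [5] / [7];  Q = [1, 2, 5] / [3, 8] / [4] / [6] / [7]
  Insert 9 (step 9): P = [1, 3, 8, 9] / [2, 6] / [4] / [5] / [7];  Q = [1, 2, 5, 9] / [3, 8] / [4] / [6] / [7]
Final shape: (4, 2, 1, 1, 1).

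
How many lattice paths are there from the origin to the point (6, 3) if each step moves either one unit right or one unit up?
Number of paths = 84

A monotone lattice path from (0, 0) to (6, 3) consists of 6 east steps and 3 north steps in some order, so it is determined by which 6 of the 9 steps are east. The count is C(9, 6) = 84.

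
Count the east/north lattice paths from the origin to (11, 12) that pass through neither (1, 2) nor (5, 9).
Number of paths = 712802

Inclusion–exclusion. Total paths: C(23, 11) = 1352078. Through P₁: C(3, 1)·C(20, 10) = 554268. Through P₂: C(14, 5)·C(9, 6) = 168168. Since P₁ is strictly southwest of P₂, a monotone path through both must visit P₁ then P₂; paths through both = C(3, 1)·C(11, 4)·C(9, 6) = 83160. Avoid both = 1352078 − 554268 − 168168 + 83160 = 712802.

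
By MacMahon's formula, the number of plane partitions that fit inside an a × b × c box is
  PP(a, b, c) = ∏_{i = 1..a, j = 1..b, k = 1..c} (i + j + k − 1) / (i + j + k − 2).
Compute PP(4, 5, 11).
PP(4, 5, 11) = 381644355456

Evaluate the triple product over i = 1..4, j = 1..5, k = 1..11. The factors are (2/1) · (3/2) · (4/3) · (5/4) · (6/5) · (7/6) · (8/7) · (9/8) · … (220 factors total). The numerators and denominators telescope so the product is an integer; carrying out the multiplication exactly gives PP(4, 5, 11) = 381644355456.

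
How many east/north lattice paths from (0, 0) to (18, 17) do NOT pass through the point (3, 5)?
Number of paths = 3564071490

Total paths from (0, 0) to (18, 17): C(35, 18) = 4537567650. Paths through (3, 5): (paths (0, 0) → (3, 5)) × (paths (3, 5) → (18, 17)) = C(8, 3) · C(27, 15) = 56 · 17383860 = 973496160. Avoidance count = 4537567650 − 973496160 = 3564071490.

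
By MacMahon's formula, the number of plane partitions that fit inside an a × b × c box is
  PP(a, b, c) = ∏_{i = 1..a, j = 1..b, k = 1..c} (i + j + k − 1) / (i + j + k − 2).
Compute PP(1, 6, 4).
PP(1, 6, 4) = 210

Evaluate the triple product over i = 1..1, j = 1..6, k = 1..4. The factors are (2/1) · (3/2) · (4/3) · (5/4) · (3/2) · (4/3) · (5/4) · (6/5) · … (24 factors total). The numerators and denominators telescope so the product is an integer; carrying out the multiplication exactly gives PP(1, 6, 4) = 210.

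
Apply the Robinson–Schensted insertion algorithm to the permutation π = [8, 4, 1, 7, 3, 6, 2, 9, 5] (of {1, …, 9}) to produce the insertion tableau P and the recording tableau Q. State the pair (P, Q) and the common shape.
P = [1, 2, 5, 9] / [3, 6] / [4, 7] / [8];  Q = [1, 4, 6, 8] / [2, 5] / [3, 9] / [7];  common shape = (4, 2, 2, 1)

Row-insert the values π_1, π_2, … into P one at a time, bumping the leftmost entry strictly greater than the inserted value down to the next row. The recording tableau Q records, in position (i, j), the step at which that cell was added to P.
  Insert 8 (step 1): P = [8];  Q = [1]
  Insert 4 (step 2): P = [4] / [8];  Q = [1] / [2]
  Insert 1 (step 3): P = [1] / [4] / [8];  Q = [1] / [2] / [3]
  Insert 7 (step 4): P = [1, 7] / [4] / [8];  Q = [1, 4] / [2] / [3]
  Insert 3 (step 5): P = [1, 3] / [4, 7] / [8];  Q = [1, 4] / [2, 5] / [3]
  Insert 6 (step 6): P = [1, 3, 6] / [4, 7] / [8];  Q = [1, 4, 6] / [2, 5] / [3]
  Insert 2 (step 7): P = [1, 2, 6] / [3, 7] / [4] / [8];  Q = [1, 4, 6] / [2, 5] / [3] / [7]
  Insert 9 (step 8): P = [1, 2, 6, 9] / [3, 7] / [4] / [8];  Q = [1, 4, 6, 8] / [2, 5] / [3] / [7]
  Insert 5 (step 9): P = [1, 2, 5, 9] / [3, 6] / [4, 7] / [8];  Q = [1, 4, 6, 8] / [2, 5] / [3, 9] / [7]
Final shape: (4, 2, 2, 1).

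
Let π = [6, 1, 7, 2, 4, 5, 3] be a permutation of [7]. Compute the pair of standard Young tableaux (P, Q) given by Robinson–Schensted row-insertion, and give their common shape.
P = [1, 2, 3, 5] / [4, 7] / [6];  Q = [1, 3, 5, 6] / [2, 4] / [7];  common shape = (4, 2, 1)

Row-insert the values π_1, π_2, … into P one at a time, bumping the leftmost entry strictly greater than the inserted value down to the next row. The recording tableau Q records, in position (i, j), the step at which that cell was added to P.
  Insert 6 (step 1): P = [6];  Q = [1]
  Insert 1 (step 2): P = [1] / [6];  Q = [1] / [2]
  Insert 7 (step 3): P = [1, 7] / [6];  Q = [1, 3] / [2]
  Insert 2 (step 4): P = [1, 2] / [6, 7];  Q = [1, 3] / [2, 4]
  Insert 4 (step 5): P = [1, 2, 4] / [6, 7];  Q = [1, 3, 5] / [2, 4]
  Insert 5 (step 6): P = [1, 2, 4, 5] / [6, 7];  Q = [1, 3, 5, 6] / [2, 4]
  Insert 3 (step 7): P = [1, 2, 3, 5] / [4, 7] / [6];  Q = [1, 3, 5, 6] / [2, 4] / [7]
Final shape: (4, 2, 1).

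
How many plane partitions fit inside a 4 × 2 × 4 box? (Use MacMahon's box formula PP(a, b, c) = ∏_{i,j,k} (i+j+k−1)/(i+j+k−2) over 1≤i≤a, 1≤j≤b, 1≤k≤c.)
PP(4, 2, 4) = 1764

Evaluate the triple product over i = 1..4, j = 1..2, k = 1..4. The factors are (2/1) · (3/2) · (4/3) · (5/4) · (3/2) · (4/3) · (5/4) · (6/5) · … (32 factors total). The numerators and denominators telescope so the product is an integer; carrying out the multiplication exactly gives PP(4, 2, 4) = 1764.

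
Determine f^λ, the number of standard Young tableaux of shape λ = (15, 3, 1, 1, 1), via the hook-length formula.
# SYT of shape (15, 3, 1, 1, 1) = 371280

Hook-length formula: f^λ = n! / Π hook(c), product over all cells c of the Young diagram. For λ = (15, 3, 1, 1, 1), n = 21 boxes. Hook lengths by row (left-to-right, top-to-bottom): [19, 15, 14, 12, 11, 10, 9, 8, 7, 6, 5, 4, 3, 2, 1]; [6, 2, 1]; [3]; [2]; [1]. Product of hooks = 137607579648000. So f^λ = 21! / 137607579648000 = 51090942171709440000 / 137607579648000 = 371280.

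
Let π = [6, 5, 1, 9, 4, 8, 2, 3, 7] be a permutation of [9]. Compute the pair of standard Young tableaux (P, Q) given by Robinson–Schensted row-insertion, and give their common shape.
P = [1, 2, 3, 7] / [4, 8] / [5, 9] / [6];  Q = [1, 4, 6, 9] / [2, 5] / [3, 8] / [7];  common shape = (4, 2, 2, 1)

Row-insert the values π_1, π_2, … into P one at a time, bumping the leftmost entry strictly greater than the inserted value down to the next row. The recording tableau Q records, in position (i, j), the step at which that cell was added to P.
  Insert 6 (step 1): P = [6];  Q = [1]
  Insert 5 (step 2): P = [5] / [6];  Q = [1] / [2]
  Insert 1 (step 3): P = [1] / [5] / [6];  Q = [1] / [2] / [3]
  Insert 9 (step 4): P = [1, 9] / [5] / [6];  Q = [1, 4] / [2] / [3]
  Insert 4 (step 5): P = [1, 4] / [5, 9] / [6];  Q = [1, 4] / [2, 5] / [3]
  Insert 8 (step 6): P = [1, 4, 8] / [5, 9] / [6];  Q = [1, 4, 6] / [2, 5] / [3]
  Insert 2 (step 7): P = [1, 2, 8] / [4, 9] / [5] / [6];  Q = [1, 4, 6] / [2, 5] / [3] / [7]
  Insert 3 (step 8): P = [1, 2, 3] / [4, 8] / [5, 9] / [6];  Q = [1, 4, 6] / [2, 5] / [3, 8] / [7]
  Insert 7 (step 9): P = [1, 2, 3, 7] / [4, 8] / [5, 9] / [6];  Q = [1, 4, 6, 9] / [2, 5] / [3, 8] / [7]
Final shape: (4, 2, 2, 1).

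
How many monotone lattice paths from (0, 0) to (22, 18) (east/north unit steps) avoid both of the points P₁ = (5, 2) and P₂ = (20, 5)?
Number of paths = 88873617120

Inclusion–exclusion. Total paths: C(40, 22) = 113380261800. Through P₁: C(7, 5)·C(33, 17) = 24502865310. Through P₂: C(25, 20)·C(15, 2) = 5578650. Since P₁ is strictly southwest of P₂, a monotone path through both must visit P₁ then P₂; paths through both = C(7, 5)·C(18, 15)·C(15, 2) = 1799280. Avoid both = 113380261800 − 24502865310 − 5578650 + 1799280 = 88873617120.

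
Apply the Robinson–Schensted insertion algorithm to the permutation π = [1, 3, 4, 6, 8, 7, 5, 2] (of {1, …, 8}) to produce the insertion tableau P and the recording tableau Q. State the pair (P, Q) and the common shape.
P = [1, 2, 4, 5, 7] / [3] / [6] / [8];  Q = [1, 2, 3, 4, 5] / [6] / [7] / [8];  common shape = (5, 1, 1, 1)

Row-insert the values π_1, π_2, … into P one at a time, bumping the leftmost entry strictly greater than the inserted value down to the next row. The recording tableau Q records, in position (i, j), the step at which that cell was added to P.
  Insert 1 (step 1): P = [1];  Q = [1]
  Insert 3 (step 2): P = [1, 3];  Q = [1, 2]
  Insert 4 (step 3): P = [1, 3, 4];  Q = [1, 2, 3]
  Insert 6 (step 4): P = [1, 3, 4, 6];  Q = [1, 2, 3, 4]
  Insert 8 (step 5): P = [1, 3, 4, 6, 8];  Q = [1, 2, 3, 4, 5]
  Insert 7 (step 6): P = [1, 3, 4, 6, 7] / [8];  Q = [1, 2, 3, 4, 5] / [6]
  Insert 5 (step 7): P = [1, 3, 4, 5, 7] / [6] / [8];  Q = [1, 2, 3, 4, 5] / [6] / [7]
  Insert 2 (step 8): P = [1, 2, 4, 5, 7] / [3] / [6] / [8];  Q = [1, 2, 3, 4, 5] / [6] / [7] / [8]
Final shape: (5, 1, 1, 1).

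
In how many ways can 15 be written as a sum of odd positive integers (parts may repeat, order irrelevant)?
p_odd(15) = 27

Partitions of 15 using only odd parts 1, 3, 5, …: 15, 13+1+1, 11+3+1, 11+1+1+1+1, 9+5+1, 9+3+3, 9+3+1+1+1, 9+1+1+1+1+1+1, 7+7+1, 7+5+3, 7+5+1+1+1, 7+3+3+1+1, 7+3+1+1+1+1+1, 7+1+1+1+1+1+1+1+1, 5+5+5, 5+5+3+1+1, 5+5+1+1+1+1+1, 5+3+3+3+1, 5+3+3+1+1+1+1, 5+3+1+1+1+1+1+1+1, 5+1+1+1+1+1+1+1+1+1+1, 3+3+3+3+3, 3+3+3+3+1+1+1, 3+3+3+1+1+1+1+1+1, 3+3+1+1+1+1+1+1+1+1+1, 3+1+1+1+1+1+1+1+1+1+1+1+1, 1+1+1+1+1+1+1+1+1+1+1+1+1+1+1. There are 27. (Euler: this equals q(15), the number of distinct-part partitions.)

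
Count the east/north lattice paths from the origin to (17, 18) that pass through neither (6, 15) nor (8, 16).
Number of paths = 4486318209

Inclusion–exclusion. Total paths: C(35, 17) = 4537567650. Through P₁: C(21, 6)·C(14, 11) = 19752096. Through P₂: C(24, 8)·C(11, 9) = 40450905. Since P₁ is strictly southwest of P₂, a monotone path through both must visit P₁ then P₂; paths through both = C(21, 6)·C(3, 2)·C(11, 9) = 8953560. Avoid both = 4537567650 − 19752096 − 40450905 + 8953560 = 4486318209.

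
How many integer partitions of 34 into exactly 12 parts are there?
p(34, 12 parts) = 905

Partitions of n into exactly k parts are in bijection with partitions of n − k into at most k parts (subtract 1 from each part). So p(34, exactly 12) = p(22, parts ≤ 12). Computing via the recurrence p(m, j) = p(m, j−1) + p(m−j, j) gives 905.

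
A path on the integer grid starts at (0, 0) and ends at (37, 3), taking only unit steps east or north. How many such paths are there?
Number of paths = 9880

A monotone lattice path from (0, 0) to (37, 3) consists of 37 east steps and 3 north steps in some order, so it is determined by which 37 of the 40 steps are east. The count is C(40, 37) = 9880.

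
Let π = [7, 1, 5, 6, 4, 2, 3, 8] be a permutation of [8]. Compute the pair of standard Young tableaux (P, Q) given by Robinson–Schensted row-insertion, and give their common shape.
P = [1, 2, 3, 8] / [4, 6] / [5] / [7];  Q = [1, 3, 4, 8] / [2, 7] / [5] / [6];  common shape = (4, 2, 1, 1)

Row-insert the values π_1, π_2, … into P one at a time, bumping the leftmost entry strictly greater than the inserted value down to the next row. The recording tableau Q records, in position (i, j), the step at which that cell was added to P.
  Insert 7 (step 1): P = [7];  Q = [1]
  Insert 1 (step 2): P = [1] / [7];  Q = [1] / [2]
  Insert 5 (step 3): P = [1, 5] / [7];  Q = [1, 3] / [2]
  Insert 6 (step 4): P = [1, 5, 6] / [7];  Q = [1, 3, 4] / [2]
  Insert 4 (step 5): P = [1, 4, 6] / [5] / [7];  Q = [1, 3, 4] / [2] / [5]
  Insert 2 (step 6): P = [1, 2, 6] / [4] / [5] / [7];  Q = [1, 3, 4] / [2] / [5] / [6]
  Insert 3 (step 7): P = [1, 2, 3] / [4, 6] / [5] / [7];  Q = [1, 3, 4] / [2, 7] / [5] / [6]
  Insert 8 (step 8): P = [1, 2, 3, 8] / [4, 6] / [5] / [7];  Q = [1, 3, 4, 8] / [2, 7] / [5] / [6]
Final shape: (4, 2, 1, 1).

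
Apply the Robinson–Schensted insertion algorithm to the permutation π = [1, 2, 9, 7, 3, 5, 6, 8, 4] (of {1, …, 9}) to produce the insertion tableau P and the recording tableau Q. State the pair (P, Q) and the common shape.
P = [1, 2, 3, 4, 6, 8] / [5] / [7] / [9];  Q = [1, 2, 3, 6, 7, 8] / [4] / [5] / [9];  common shape = (6, 1, 1, 1)

Row-insert the values π_1, π_2, … into P one at a time, bumping the leftmost entry strictly greater than the inserted value down to the next row. The recording tableau Q records, in position (i, j), the step at which that cell was added to P.
  Insert 1 (step 1): P = [1];  Q = [1]
  Insert 2 (step 2): P = [1, 2];  Q = [1, 2]
  Insert 9 (step 3): P = [1, 2, 9];  Q = [1, 2, 3]
  Insert 7 (step 4): P = [1, 2, 7] / [9];  Q = [1, 2, 3] / [4]
  Insert 3 (step 5): P = [1, 2, 3] / [7] / [9];  Q = [1, 2, 3] / [4] / [5]
  Insert 5 (step 6): P = [1, 2, 3, 5] / [7] / [9];  Q = [1, 2, 3, 6] / [4] / [5]
  Insert 6 (step 7): P = [1, 2, 3, 5, 6] / [7] / [9];  Q = [1, 2, 3, 6, 7] / [4] / [5]
  Insert 8 (step 8): P = [1, 2, 3, 5, 6, 8] / [7] / [9];  Q = [1, 2, 3, 6, 7, 8] / [4] / [5]
  Insert 4 (step 9): P = [1, 2, 3, 4, 6, 8] / [5] / [7] / [9];  Q = [1, 2, 3, 6, 7, 8] / [4] / [5] / [9]
Final shape: (6, 1, 1, 1).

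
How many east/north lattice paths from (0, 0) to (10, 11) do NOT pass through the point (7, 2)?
Number of paths = 344796

Total paths from (0, 0) to (10, 11): C(21, 10) = 352716. Paths through (7, 2): (paths (0, 0) → (7, 2)) × (paths (7, 2) → (10, 11)) = C(9, 7) · C(12, 3) = 36 · 220 = 7920. Avoidance count = 352716 − 7920 = 344796.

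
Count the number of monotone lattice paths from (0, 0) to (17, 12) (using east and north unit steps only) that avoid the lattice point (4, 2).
Number of paths = 34734945

Total paths from (0, 0) to (17, 12): C(29, 17) = 51895935. Paths through (4, 2): (paths (0, 0) → (4, 2)) × (paths (4, 2) → (17, 12)) = C(6, 4) · C(23, 13) = 15 · 1144066 = 17160990. Avoidance count = 51895935 − 17160990 = 34734945.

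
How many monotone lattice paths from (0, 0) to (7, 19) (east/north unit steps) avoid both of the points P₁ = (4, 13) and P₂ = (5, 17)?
Number of paths = 371276

Inclusion–exclusion. Total paths: C(26, 7) = 657800. Through P₁: C(17, 4)·C(9, 3) = 199920. Through P₂: C(22, 5)·C(4, 2) = 158004. Since P₁ is strictly southwest of P₂, a monotone path through both must visit P₁ then P₂; paths through both = C(17, 4)·C(5, 1)·C(4, 2) = 71400. Avoid both = 657800 − 199920 − 158004 + 71400 = 371276.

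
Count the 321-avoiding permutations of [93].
C_93 = 60960876535340415751462563580829648891969728907438000

These 321-avoiding permutations are counted by the Catalan number C_n = (1/(n + 1)) · C(2n, n). For n = 93: C_93 = (1/94) · C(186, 93) = 5730322394321999080637480976597986995845154517299172000/94 = 60960876535340415751462563580829648891969728907438000.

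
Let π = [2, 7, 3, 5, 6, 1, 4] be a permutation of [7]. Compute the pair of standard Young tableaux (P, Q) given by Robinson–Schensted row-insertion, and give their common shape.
P = [1, 3, 4, 6] / [2, 5] / [7];  Q = [1, 2, 4, 5] / [3, 7] / [6];  common shape = (4, 2, 1)

Row-insert the values π_1, π_2, … into P one at a time, bumping the leftmost entry strictly greater than the inserted value down to the next row. The recording tableau Q records, in position (i, j), the step at which that cell was added to P.
  Insert 2 (step 1): P = [2];  Q = [1]
  Insert 7 (step 2): P = [2, 7];  Q = [1, 2]
  Insert 3 (step 3): P = [2, 3] / [7];  Q = [1, 2] / [3]
  Insert 5 (step 4): P = [2, 3, 5] / [7];  Q = [1, 2, 4] / [3]
  Insert 6 (step 5): P = [2, 3, 5, 6] / [7];  Q = [1, 2, 4, 5] / [3]
  Insert 1 (step 6): P = [1, 3, 5, 6] / [2] / [7];  Q = [1, 2, 4, 5] / [3] / [6]
  Insert 4 (step 7): P = [1, 3, 4, 6] / [2, 5] / [7];  Q = [1, 2, 4, 5] / [3, 7] / [6]
Final shape: (4, 2, 1).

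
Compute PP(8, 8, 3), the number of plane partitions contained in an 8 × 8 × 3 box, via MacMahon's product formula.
PP(8, 8, 3) = 33803832920

Evaluate the triple product over i = 1..8, j = 1..8, k = 1..3. The factors are (2/1) · (3/2) · (4/3) · (3/2) · (4/3) · (5/4) · (4/3) · (5/4) · … (192 factors total). The numerators and denominators telescope so the product is an integer; carrying out the multiplication exactly gives PP(8, 8, 3) = 33803832920.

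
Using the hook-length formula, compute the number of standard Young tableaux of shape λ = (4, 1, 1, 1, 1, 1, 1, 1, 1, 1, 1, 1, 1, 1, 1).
# SYT of shape (4, 1, 1, 1, 1, 1, 1, 1, 1, 1, 1, 1, 1, 1, 1) = 680

Hook-length formula: f^λ = n! / Π hook(c), product over all cells c of the Young diagram. For λ = (4, 1, 1, 1, 1, 1, 1, 1, 1, 1, 1, 1, 1, 1, 1), n = 18 boxes. Hook lengths by row (left-to-right, top-to-bottom): [18, 3, 2, 1]; [14]; [13]; [12]; [11]; [10]; [9]; [8]; [7]; [6]; [5]; [4]; [3]; [2]; [1]. Product of hooks = 9415255449600. So f^λ = 18! / 9415255449600 = 6402373705728000 / 9415255449600 = 680.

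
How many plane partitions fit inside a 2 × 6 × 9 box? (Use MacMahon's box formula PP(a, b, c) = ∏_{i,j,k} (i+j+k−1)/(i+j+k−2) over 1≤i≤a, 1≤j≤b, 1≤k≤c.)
PP(2, 6, 9) = 5725720

Evaluate the triple product over i = 1..2, j = 1..6, k = 1..9. The factors are (2/1) · (3/2) · (4/3) · (5/4) · (6/5) · (7/6) · (8/7) · (9/8) · … (108 factors total). The numerators and denominators telescope so the product is an integer; carrying out the multiplication exactly gives PP(2, 6, 9) = 5725720.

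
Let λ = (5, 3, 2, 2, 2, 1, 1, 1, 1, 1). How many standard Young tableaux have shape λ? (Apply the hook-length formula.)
# SYT of shape (5, 3, 2, 2, 2, 1, 1, 1, 1, 1) = 6802380

Hook-length formula: f^λ = n! / Π hook(c), product over all cells c of the Young diagram. For λ = (5, 3, 2, 2, 2, 1, 1, 1, 1, 1), n = 19 boxes. Hook lengths by row (left-to-right, top-to-bottom): [14, 8, 4, 2, 1]; [11, 5, 1]; [9, 3]; [8, 2]; [7, 1]; [5]; [4]; [3]; [2]; [1]. Product of hooks = 17882726400. So f^λ = 19! / 17882726400 = 121645100408832000 / 17882726400 = 6802380.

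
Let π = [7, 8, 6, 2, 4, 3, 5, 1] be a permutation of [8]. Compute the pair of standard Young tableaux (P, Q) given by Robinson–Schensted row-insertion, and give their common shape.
P = [1, 3, 5] / [2, 8] / [4] / [6] / [7];  Q = [1, 2, 7] / [3, 5] / [4] / [6] / [8];  common shape = (3, 2, 1, 1, 1)

Row-insert the values π_1, π_2, … into P one at a time, bumping the leftmost entry strictly greater than the inserted value down to the next row. The recording tableau Q records, in position (i, j), the step at which that cell was added to P.
  Insert 7 (step 1): P = [7];  Q = [1]
  Insert 8 (step 2): P = [7, 8];  Q = [1, 2]
  Insert 6 (step 3): P = [6, 8] / [7];  Q = [1, 2] / [3]
  Insert 2 (step 4): P = [2, 8] / [6] / [7];  Q = [1, 2] / [3] / [4]
  Insert 4 (step 5): P = [2, 4] / [6, 8] / [7];  Q = [1, 2] / [3, 5] / [4]
  Insert 3 (step 6): P = [2, 3] / [4, 8] / [6] / [7];  Q = [1, 2] / [3, 5] / [4] / [6]
  Insert 5 (step 7): P = [2, 3, 5] / [4, 8] / [6] / [7];  Q = [1, 2, 7] / [3, 5] / [4] / [6]
  Insert 1 (step 8): P = [1, 3, 5] / [2, 8] / [4] / [6] / [7];  Q = [1, 2, 7] / [3, 5] / [4] / [6] / [8]
Final shape: (3, 2, 1, 1, 1).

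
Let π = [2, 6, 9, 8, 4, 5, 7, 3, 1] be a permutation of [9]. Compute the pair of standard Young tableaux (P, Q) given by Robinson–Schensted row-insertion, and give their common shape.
P = [1, 3, 5, 7] / [2, 8] / [4] / [6] / [9];  Q = [1, 2, 3, 7] / [4, 6] / [5] / [8] / [9];  common shape = (4, 2, 1, 1, 1)

Row-insert the values π_1, π_2, … into P one at a time, bumping the leftmost entry strictly greater than the inserted value down to the next row. The recording tableau Q records, in position (i, j), the step at which that cell was added to P.
  Insert 2 (step 1): P = [2];  Q = [1]
  Insert 6 (step 2): P = [2, 6];  Q = [1, 2]
  Insert 9 (step 3): P = [2, 6, 9];  Q = [1, 2, 3]
  Insert 8 (step 4): P = [2, 6, 8] / [9];  Q = [1, 2, 3] / [4]
  Insert 4 (step 5): P = [2, 4, 8] / [6] / [9];  Q = [1, 2, 3] / [4] / [5]
  Insert 5 (step 6): P = [2, 4, 5] / [6, 8] / [9];  Q = [1, 2, 3] / [4, 6] / [5]
  Insert 7 (step 7): P = [2, 4, 5, 7] / [6, 8] / [9];  Q = [1, 2, 3, 7] / [4, 6] / [5]
  Insert 3 (step 8): P = [2, 3, 5, 7] / [4, 8] / [6] / [9];  Q = [1, 2, 3, 7] / [4, 6] / [5] / [8]
  Insert 1 (step 9): P = [1, 3, 5, 7] / [2, 8] / [4] / [6] / [9];  Q = [1, 2, 3, 7] / [4, 6] / [5] / [8] / [9]
Final shape: (4, 2, 1, 1, 1).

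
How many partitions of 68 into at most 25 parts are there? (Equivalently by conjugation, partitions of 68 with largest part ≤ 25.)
p(68, parts ≤ 25) = 2776092

Use the recurrence p(n, m) = p(n, m−1) + p(n−m, m): either the largest part is < m (count p(n, m−1)) or the largest part is exactly m (remove one copy of m, count p(n−m, m)). With p(0, ·) = 1 this gives p(68, parts ≤ 25) = 2776092. (By conjugating Young diagrams, this also counts partitions of 68 into at most 25 parts.)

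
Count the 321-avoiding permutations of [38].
C_38 = 176733862787006701400

These 321-avoiding permutations are counted by the Catalan number C_n = (1/(n + 1)) · C(2n, n). For n = 38: C_38 = (1/39) · C(76, 38) = 6892620648693261354600/39 = 176733862787006701400.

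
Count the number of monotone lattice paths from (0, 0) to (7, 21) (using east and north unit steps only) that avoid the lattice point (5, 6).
Number of paths = 1121208

Total paths from (0, 0) to (7, 21): C(28, 7) = 1184040. Paths through (5, 6): (paths (0, 0) → (5, 6)) × (paths (5, 6) → (7, 21)) = C(11, 5) · C(17, 2) = 462 · 136 = 62832. Avoidance count = 1184040 − 62832 = 1121208.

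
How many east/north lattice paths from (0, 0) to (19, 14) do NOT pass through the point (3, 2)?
Number of paths = 514591650

Total paths from (0, 0) to (19, 14): C(33, 19) = 818809200. Paths through (3, 2): (paths (0, 0) → (3, 2)) × (paths (3, 2) → (19, 14)) = C(5, 3) · C(28, 16) = 10 · 30421755 = 304217550. Avoidance count = 818809200 − 304217550 = 514591650.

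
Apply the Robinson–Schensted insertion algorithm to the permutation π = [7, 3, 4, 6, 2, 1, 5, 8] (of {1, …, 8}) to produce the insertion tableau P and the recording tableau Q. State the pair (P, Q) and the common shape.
P = [1, 4, 5, 8] / [2, 6] / [3] / [7];  Q = [1, 3, 4, 8] / [2, 7] / [5] / [6];  common shape = (4, 2, 1, 1)

Row-insert the values π_1, π_2, … into P one at a time, bumping the leftmost entry strictly greater than the inserted value down to the next row. The recording tableau Q records, in position (i, j), the step at which that cell was added to P.
  Insert 7 (step 1): P = [7];  Q = [1]
  Insert 3 (step 2): P = [3] / [7];  Q = [1] / [2]
  Insert 4 (step 3): P = [3, 4] / [7];  Q = [1, 3] / [2]
  Insert 6 (step 4): P = [3, 4, 6] / [7];  Q = [1, 3, 4] / [2]
  Insert 2 (step 5): P = [2, 4, 6] / [3] / [7];  Q = [1, 3, 4] / [2] / [5]
  Insert 1 (step 6): P = [1, 4, 6] / [2] / [3] / [7];  Q = [1, 3, 4] / [2] / [5] / [6]
  Insert 5 (step 7): P = [1, 4, 5] / [2, 6] / [3] / [7];  Q = [1, 3, 4] / [2, 7] / [5] / [6]
  Insert 8 (step 8): P = [1, 4, 5, 8] / [2, 6] / [3] / [7];  Q = [1, 3, 4, 8] / [2, 7] / [5] / [6]
Final shape: (4, 2, 1, 1).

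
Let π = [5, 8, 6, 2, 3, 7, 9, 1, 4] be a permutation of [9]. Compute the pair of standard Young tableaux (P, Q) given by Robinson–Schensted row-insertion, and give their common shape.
P = [1, 3, 4, 9] / [2, 6, 7] / [5] / [8];  Q = [1, 2, 6, 7] / [3, 5, 9] / [4] / [8];  common shape = (4, 3, 1, 1)

Row-insert the values π_1, π_2, … into P one at a time, bumping the leftmost entry strictly greater than the inserted value down to the next row. The recording tableau Q records, in position (i, j), the step at which that cell was added to P.
  Insert 5 (step 1): P = [5];  Q = [1]
  Insert 8 (step 2): P = [5, 8];  Q = [1, 2]
  Insert 6 (step 3): P = [5, 6] / [8];  Q = [1, 2] / [3]
  Insert 2 (step 4): P = [2, 6] / [5] / [8];  Q = [1, 2] / [3] / [4]
  Insert 3 (step 5): P = [2, 3] / [5, 6] / [8];  Q = [1, 2] / [3, 5] / [4]
  Insert 7 (step 6): P = [2, 3, 7] / [5, 6] / [8];  Q = [1, 2, 6] / [3, 5] / [4]
  Insert 9 (step 7): P = [2, 3, 7, 9] / [5, 6] / [8];  Q = [1, 2, 6, 7] / [3, 5] / [4]
  Insert 1 (step 8): P = [1, 3, 7, 9] / [2, 6] / [5] / [8];  Q = [1, 2, 6, 7] / [3, 5] / [4] / [8]
  Insert 4 (step 9): P = [1, 3, 4, 9] / [2, 6, 7] / [5] / [8];  Q = [1, 2, 6, 7] / [3, 5, 9] / [4] / [8]
Final shape: (4, 3, 1, 1).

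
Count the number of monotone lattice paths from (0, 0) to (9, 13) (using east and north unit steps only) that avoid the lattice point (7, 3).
Number of paths = 489500

Total paths from (0, 0) to (9, 13): C(22, 9) = 497420. Paths through (7, 3): (paths (0, 0) → (7, 3)) × (paths (7, 3) → (9, 13)) = C(10, 7) · C(12, 2) = 120 · 66 = 7920. Avoidance count = 497420 − 7920 = 489500.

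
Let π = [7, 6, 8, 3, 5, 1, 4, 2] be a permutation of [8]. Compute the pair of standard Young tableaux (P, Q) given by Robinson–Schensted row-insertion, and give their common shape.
P = [1, 2] / [3, 4] / [5, 8] / [6] / [7];  Q = [1, 3] / [2, 5] / [4, 7] / [6] / [8];  common shape = (2, 2, 2, 1, 1)

Row-insert the values π_1, π_2, … into P one at a time, bumping the leftmost entry strictly greater than the inserted value down to the next row. The recording tableau Q records, in position (i, j), the step at which that cell was added to P.
  Insert 7 (step 1): P = [7];  Q = [1]
  Insert 6 (step 2): P = [6] / [7];  Q = [1] / [2]
  Insert 8 (step 3): P = [6, 8] / [7];  Q = [1, 3] / [2]
  Insert 3 (step 4): P = [3, 8] / [6] / [7];  Q = [1, 3] / [2] / [4]
  Insert 5 (step 5): P = [3, 5] / [6, 8] / [7];  Q = [1, 3] / [2, 5] / [4]
  Insert 1 (step 6): P = [1, 5] / [3, 8] / [6] / [7];  Q = [1, 3] / [2, 5] / [4] / [6]
  Insert 4 (step 7): P = [1, 4] / [3, 5] / [6, 8] / [7];  Q = [1, 3] / [2, 5] / [4, 7] / [6]
  Insert 2 (step 8): P = [1, 2] / [3, 4] / [5, 8] / [6] / [7];  Q = [1, 3] / [2, 5] / [4, 7] / [6] / [8]
Final shape: (2, 2, 2, 1, 1).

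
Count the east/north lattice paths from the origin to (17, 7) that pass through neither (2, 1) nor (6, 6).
Number of paths = 176760

Inclusion–exclusion. Total paths: C(24, 17) = 346104. Through P₁: C(3, 2)·C(21, 15) = 162792. Through P₂: C(12, 6)·C(12, 11) = 11088. Since P₁ is strictly southwest of P₂, a monotone path through both must visit P₁ then P₂; paths through both = C(3, 2)·C(9, 4)·C(12, 11) = 4536. Avoid both = 346104 − 162792 − 11088 + 4536 = 176760.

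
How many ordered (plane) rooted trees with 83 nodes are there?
C_82 = 17526585015616776834735140517915655636396234280

These ordered rooted trees are counted by the Catalan number C_n = (1/(n + 1)) · C(2n, n). For n = 82: C_82 = (1/83) · C(164, 82) = 1454706556296192477283016662986999417820887445240/83 = 17526585015616776834735140517915655636396234280.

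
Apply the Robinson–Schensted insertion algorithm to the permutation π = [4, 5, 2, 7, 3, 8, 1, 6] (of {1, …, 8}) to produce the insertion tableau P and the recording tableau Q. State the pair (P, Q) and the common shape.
P = [1, 3, 6, 8] / [2, 5, 7] / [4];  Q = [1, 2, 4, 6] / [3, 5, 8] / [7];  common shape = (4, 3, 1)

Row-insert the values π_1, π_2, … into P one at a time, bumping the leftmost entry strictly greater than the inserted value down to the next row. The recording tableau Q records, in position (i, j), the step at which that cell was added to P.
  Insert 4 (step 1): P = [4];  Q = [1]
  Insert 5 (step 2): P = [4, 5];  Q = [1, 2]
  Insert 2 (step 3): P = [2, 5] / [4];  Q = [1, 2] / [3]
  Insert 7 (step 4): P = [2, 5, 7] / [4];  Q = [1, 2, 4] / [3]
  Insert 3 (step 5): P = [2, 3, 7] / [4, 5];  Q = [1, 2, 4] / [3, 5]
  Insert 8 (step 6): P = [2, 3, 7, 8] / [4, 5];  Q = [1, 2, 4, 6] / [3, 5]
  Insert 1 (step 7): P = [1, 3, 7, 8] / [2, 5] / [4];  Q = [1, 2, 4, 6] / [3, 5] / [7]
  Insert 6 (step 8): P = [1, 3, 6, 8] / [2, 5, 7] / [4];  Q = [1, 2, 4, 6] / [3, 5, 8] / [7]
Final shape: (4, 3, 1).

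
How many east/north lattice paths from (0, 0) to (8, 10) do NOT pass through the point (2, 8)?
Number of paths = 42498

Total paths from (0, 0) to (8, 10): C(18, 8) = 43758. Paths through (2, 8): (paths (0, 0) → (2, 8)) × (paths (2, 8) → (8, 10)) = C(10, 2) · C(8, 6) = 45 · 28 = 1260. Avoidance count = 43758 − 1260 = 42498.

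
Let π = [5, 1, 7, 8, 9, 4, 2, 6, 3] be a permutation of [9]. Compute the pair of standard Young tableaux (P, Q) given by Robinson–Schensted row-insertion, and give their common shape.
P = [1, 2, 3, 9] / [4, 6, 8] / [5, 7];  Q = [1, 3, 4, 5] / [2, 6, 8] / [7, 9];  common shape = (4, 3, 2)

Row-insert the values π_1, π_2, … into P one at a time, bumping the leftmost entry strictly greater than the inserted value down to the next row. The recording tableau Q records, in position (i, j), the step at which that cell was added to P.
  Insert 5 (step 1): P = [5];  Q = [1]
  Insert 1 (step 2): P = [1] / [5];  Q = [1] / [2]
  Insert 7 (step 3): P = [1, 7] / [5];  Q = [1, 3] / [2]
  Insert 8 (step 4): P = [1, 7, 8] / [5];  Q = [1, 3, 4] / [2]
  Insert 9 (step 5): P = [1, 7, 8, 9] / [5];  Q = [1, 3, 4, 5] / [2]
  Insert 4 (step 6): P = [1, 4, 8, 9] / [5, 7];  Q = [1, 3, 4, 5] / [2, 6]
  Insert 2 (step 7): P = [1, 2, 8, 9] / [4, 7] / [5];  Q = [1, 3, 4, 5] / [2, 6] / [7]
  Insert 6 (step 8): P = [1, 2, 6, 9] / [4, 7, 8] / [5];  Q = [1, 3, 4, 5] / [2, 6, 8] / [7]
  Insert 3 (step 9): P = [1, 2, 3, 9] / [4, 6, 8] / [5, 7];  Q = [1, 3, 4, 5] / [2, 6, 8] / [7, 9]
Final shape: (4, 3, 2).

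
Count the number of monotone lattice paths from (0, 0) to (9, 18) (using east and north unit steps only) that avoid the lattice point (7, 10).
Number of paths = 3811665

Total paths from (0, 0) to (9, 18): C(27, 9) = 4686825. Paths through (7, 10): (paths (0, 0) → (7, 10)) × (paths (7, 10) → (9, 18)) = C(17, 7) · C(10, 2) = 19448 · 45 = 875160. Avoidance count = 4686825 − 875160 = 3811665.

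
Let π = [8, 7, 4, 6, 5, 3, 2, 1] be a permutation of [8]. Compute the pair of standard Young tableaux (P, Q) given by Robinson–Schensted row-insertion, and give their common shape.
P = [1, 5] / [2] / [3] / [4] / [6] / [7] / [8];  Q = [1, 4] / [2] / [3] / [5] / [6] / [7] / [8];  common shape = (2, 1, 1, 1, 1, 1, 1)

Row-insert the values π_1, π_2, … into P one at a time, bumping the leftmost entry strictly greater than the inserted value down to the next row. The recording tableau Q records, in position (i, j), the step at which that cell was added to P.
  Insert 8 (step 1): P = [8];  Q = [1]
  Insert 7 (step 2): P = [7] / [8];  Q = [1] / [2]
  Insert 4 (step 3): P = [4] / [7] / [8];  Q = [1] / [2] / [3]
  Insert 6 (step 4): P = [4, 6] / [7] / [8];  Q = [1, 4] / [2] / [3]
  Insert 5 (step 5): P = [4, 5] / [6] / [7] / [8];  Q = [1, 4] / [2] / [3] / [5]
  Insert 3 (step 6): P = [3, 5] / [4] / [6] / [7] / [8];  Q = [1, 4] / [2] / [3] / [5] / [6]
  Insert 2 (step 7): P = [2, 5] / [3] / [4] / [6] / [7] / [8];  Q = [1, 4] / [2] / [3] / [5] / [6] / [7]
  Insert 1 (step 8): P = [1, 5] / [2] / [3] / [4] / [6] / [7] / [8];  Q = [1, 4] / [2] / [3] / [5] / [6] / [7] / [8]
Final shape: (2, 1, 1, 1, 1, 1, 1).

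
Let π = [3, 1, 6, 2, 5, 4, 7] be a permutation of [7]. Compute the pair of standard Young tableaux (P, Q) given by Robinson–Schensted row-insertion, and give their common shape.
P = [1, 2, 4, 7] / [3, 5] / [6];  Q = [1, 3, 5, 7] / [2, 4] / [6];  common shape = (4, 2, 1)

Row-insert the values π_1, π_2, … into P one at a time, bumping the leftmost entry strictly greater than the inserted value down to the next row. The recording tableau Q records, in position (i, j), the step at which that cell was added to P.
  Insert 3 (step 1): P = [3];  Q = [1]
  Insert 1 (step 2): P = [1] / [3];  Q = [1] / [2]
  Insert 6 (step 3): P = [1, 6] / [3];  Q = [1, 3] / [2]
  Insert 2 (step 4): P = [1, 2] / [3, 6];  Q = [1, 3] / [2, 4]
  Insert 5 (step 5): P = [1, 2, 5] / [3, 6];  Q = [1, 3, 5] / [2, 4]
  Insert 4 (step 6): P = [1, 2, 4] / [3, 5] / [6];  Q = [1, 3, 5] / [2, 4] / [6]
  Insert 7 (step 7): P = [1, 2, 4, 7] / [3, 5] / [6];  Q = [1, 3, 5, 7] / [2, 4] / [6]
Final shape: (4, 2, 1).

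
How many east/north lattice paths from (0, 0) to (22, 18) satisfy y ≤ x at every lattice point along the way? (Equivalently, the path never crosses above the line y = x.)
Number of paths = 24647883000

By the reflection principle (André's argument), the number of monotone paths to (22, 18) with n ≤ m that never go above y = x is C(40, 22) − C(40, 23) = 113380261800 − 88732378800 = 24647883000.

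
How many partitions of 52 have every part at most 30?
p(52, parts ≤ 30) = 278083

Use the recurrence p(n, m) = p(n, m−1) + p(n−m, m): either the largest part is < m (count p(n, m−1)) or the largest part is exactly m (remove one copy of m, count p(n−m, m)). With p(0, ·) = 1 this gives p(52, parts ≤ 30) = 278083. (By conjugating Young diagrams, this also counts partitions of 52 into at most 30 parts.)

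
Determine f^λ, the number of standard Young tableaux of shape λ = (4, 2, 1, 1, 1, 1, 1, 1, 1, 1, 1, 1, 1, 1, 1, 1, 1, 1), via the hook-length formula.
# SYT of shape (4, 2, 1, 1, 1, 1, 1, 1, 1, 1, 1, 1, 1, 1, 1, 1, 1, 1) = 17765

Hook-length formula: f^λ = n! / Π hook(c), product over all cells c of the Young diagram. For λ = (4, 2, 1, 1, 1, 1, 1, 1, 1, 1, 1, 1, 1, 1, 1, 1, 1, 1), n = 22 boxes. Hook lengths by row (left-to-right, top-to-bottom): [21, 4, 2, 1]; [18, 1]; [16]; [15]; [14]; [13]; [12]; [11]; [10]; [9]; [8]; [7]; [6]; [5]; [4]; [3]; [2]; [1]. Product of hooks = 63270516621312000. So f^λ = 22! / 63270516621312000 = 1124000727777607680000 / 63270516621312000 = 17765.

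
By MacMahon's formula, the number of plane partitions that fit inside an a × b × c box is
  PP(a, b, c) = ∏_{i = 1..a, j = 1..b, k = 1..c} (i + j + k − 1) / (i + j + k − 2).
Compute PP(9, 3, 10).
PP(9, 3, 10) = 8291930371088

Evaluate the triple product over i = 1..9, j = 1..3, k = 1..10. The factors are (2/1) · (3/2) · (4/3) · (5/4) · (6/5) · (7/6) · (8/7) · (9/8) · … (270 factors total). The numerators and denominators telescope so the product is an integer; carrying out the multiplication exactly gives PP(9, 3, 10) = 8291930371088.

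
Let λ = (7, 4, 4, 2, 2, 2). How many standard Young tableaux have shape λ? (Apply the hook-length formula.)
# SYT of shape (7, 4, 4, 2, 2, 2) = 377910000

Hook-length formula: f^λ = n! / Π hook(c), product over all cells c of the Young diagram. For λ = (7, 4, 4, 2, 2, 2), n = 21 boxes. Hook lengths by row (left-to-right, top-to-bottom): [12, 11, 7, 6, 3, 2, 1]; [8, 7, 3, 2]; [7, 6, 2, 1]; [4, 3]; [3, 2]; [2, 1]. Product of hooks = 135193411584. So f^λ = 21! / 135193411584 = 51090942171709440000 / 135193411584 = 377910000.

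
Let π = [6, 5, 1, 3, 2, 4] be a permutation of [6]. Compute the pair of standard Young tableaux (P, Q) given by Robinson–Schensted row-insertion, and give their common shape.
P = [1, 2, 4] / [3] / [5] / [6];  Q = [1, 4, 6] / [2] / [3] / [5];  common shape = (3, 1, 1, 1)

Row-insert the values π_1, π_2, … into P one at a time, bumping the leftmost entry strictly greater than the inserted value down to the next row. The recording tableau Q records, in position (i, j), the step at which that cell was added to P.
  Insert 6 (step 1): P = [6];  Q = [1]
  Insert 5 (step 2): P = [5] / [6];  Q = [1] / [2]
  Insert 1 (step 3): P = [1] / [5] / [6];  Q = [1] / [2] / [3]
  Insert 3 (step 4): P = [1, 3] / [5] / [6];  Q = [1, 4] / [2] / [3]
  Insert 2 (step 5): P = [1, 2] / [3] / [5] / [6];  Q = [1, 4] / [2] / [3] / [5]
  Insert 4 (step 6): P = [1, 2, 4] / [3] / [5] / [6];  Q = [1, 4, 6] / [2] / [3] / [5]
Final shape: (3, 1, 1, 1).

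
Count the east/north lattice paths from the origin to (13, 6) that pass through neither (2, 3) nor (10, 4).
Number of paths = 14382

Inclusion–exclusion. Total paths: C(19, 13) = 27132. Through P₁: C(5, 2)·C(14, 11) = 3640. Through P₂: C(14, 10)·C(5, 3) = 10010. Since P₁ is strictly southwest of P₂, a monotone path through both must visit P₁ then P₂; paths through both = C(5, 2)·C(9, 8)·C(5, 3) = 900. Avoid both = 27132 − 3640 − 10010 + 900 = 14382.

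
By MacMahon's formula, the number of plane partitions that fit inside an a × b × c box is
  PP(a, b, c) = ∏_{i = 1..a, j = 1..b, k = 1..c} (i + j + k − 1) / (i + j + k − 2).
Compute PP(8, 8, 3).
PP(8, 8, 3) = 33803832920

Evaluate the triple product over i = 1..8, j = 1..8, k = 1..3. The factors are (2/1) · (3/2) · (4/3) · (3/2) · (4/3) · (5/4) · (4/3) · (5/4) · … (192 factors total). The numerators and denominators telescope so the product is an integer; carrying out the multiplication exactly gives PP(8, 8, 3) = 33803832920.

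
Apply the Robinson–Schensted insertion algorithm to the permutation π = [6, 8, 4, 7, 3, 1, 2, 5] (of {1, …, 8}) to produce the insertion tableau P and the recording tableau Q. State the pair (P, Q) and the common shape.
P = [1, 2, 5] / [3, 7] / [4, 8] / [6];  Q = [1, 2, 8] / [3, 4] / [5, 7] / [6];  common shape = (3, 2, 2, 1)

Row-insert the values π_1, π_2, … into P one at a time, bumping the leftmost entry strictly greater than the inserted value down to the next row. The recording tableau Q records, in position (i, j), the step at which that cell was added to P.
  Insert 6 (step 1): P = [6];  Q = [1]
  Insert 8 (step 2): P = [6, 8];  Q = [1, 2]
  Insert 4 (step 3): P = [4, 8] / [6];  Q = [1, 2] / [3]
  Insert 7 (step 4): P = [4, 7] / [6, 8];  Q = [1, 2] / [3, 4]
  Insert 3 (step 5): P = [3, 7] / [4, 8] / [6];  Q = [1, 2] / [3, 4] / [5]
  Insert 1 (step 6): P = [1, 7] / [3, 8] / [4] / [6];  Q = [1, 2] / [3, 4] / [5] / [6]
  Insert 2 (step 7): P = [1, 2] / [3, 7] / [4, 8] / [6];  Q = [1, 2] / [3, 4] / [5, 7] / [6]
  Insert 5 (step 8): P = [1, 2, 5] / [3, 7] / [4, 8] / [6];  Q = [1, 2, 8] / [3, 4] / [5, 7] / [6]
Final shape: (3, 2, 2, 1).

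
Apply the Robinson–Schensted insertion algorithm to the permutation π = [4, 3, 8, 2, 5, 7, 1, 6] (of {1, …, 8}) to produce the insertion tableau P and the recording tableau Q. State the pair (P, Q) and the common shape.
P = [1, 5, 6] / [2, 7] / [3, 8] / [4];  Q = [1, 3, 6] / [2, 5] / [4, 8] / [7];  common shape = (3, 2, 2, 1)

Row-insert the values π_1, π_2, … into P one at a time, bumping the leftmost entry strictly greater than the inserted value down to the next row. The recording tableau Q records, in position (i, j), the step at which that cell was added to P.
  Insert 4 (step 1): P = [4];  Q = [1]
  Insert 3 (step 2): P = [3] / [4];  Q = [1] / [2]
  Insert 8 (step 3): P = [3, 8] / [4];  Q = [1, 3] / [2]
  Insert 2 (step 4): P = [2, 8] / [3] / [4];  Q = [1, 3] / [2] / [4]
  Insert 5 (step 5): P = [2, 5] / [3, 8] / [4];  Q = [1, 3] / [2, 5] / [4]
  Insert 7 (step 6): P = [2, 5, 7] / [3, 8] / [4];  Q = [1, 3, 6] / [2, 5] / [4]
  Insert 1 (step 7): P = [1, 5, 7] / [2, 8] / [3] / [4];  Q = [1, 3, 6] / [2, 5] / [4] / [7]
  Insert 6 (step 8): P = [1, 5, 6] / [2, 7] / [3, 8] / [4];  Q = [1, 3, 6] / [2, 5] / [4, 8] / [7]
Final shape: (3, 2, 2, 1).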